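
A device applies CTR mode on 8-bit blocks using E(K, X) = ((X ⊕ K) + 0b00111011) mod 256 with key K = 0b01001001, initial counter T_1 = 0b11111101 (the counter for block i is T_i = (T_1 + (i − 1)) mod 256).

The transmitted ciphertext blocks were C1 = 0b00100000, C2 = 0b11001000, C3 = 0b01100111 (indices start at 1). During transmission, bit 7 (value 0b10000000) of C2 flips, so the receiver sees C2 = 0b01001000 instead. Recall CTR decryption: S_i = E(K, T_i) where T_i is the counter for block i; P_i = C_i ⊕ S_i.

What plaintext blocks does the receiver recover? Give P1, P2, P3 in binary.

Only C2 changed, to 0b01001000. In CTR, a change in C_i flips the same bit in P_i only; the keystream is unaffected. Decrypting the received ciphertext:
P1: T = 0b11111101, S = E(K, T) = 0b11101111; 0b00100000 ⊕ 0b11101111 = 0b11001111.
P2: T = 0b11111110, S = E(K, T) = 0b11110010; 0b01001000 ⊕ 0b11110010 = 0b10111010.
P3: T = 0b11111111, S = E(K, T) = 0b11110001; 0b01100111 ⊕ 0b11110001 = 0b10010110.
Blocks that differ from the original plaintext: P2.

P1 = 0b11001111, P2 = 0b10111010, P3 = 0b10010110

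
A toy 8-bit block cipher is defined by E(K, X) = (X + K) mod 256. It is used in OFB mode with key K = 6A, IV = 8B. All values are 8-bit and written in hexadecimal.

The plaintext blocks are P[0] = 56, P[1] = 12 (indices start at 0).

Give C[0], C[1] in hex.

C[0] = A3, C[1] = 4D

OFB encryption: S_i = E(K, S_{i−1}) with S_{−1} = IV; C_i = P_i ⊕ S_i.
C[0]: S = E(K, 8B) = F5; 56 ⊕ F5 = A3.
C[1]: S = E(K, F5) = 5F; 12 ⊕ 5F = 4D.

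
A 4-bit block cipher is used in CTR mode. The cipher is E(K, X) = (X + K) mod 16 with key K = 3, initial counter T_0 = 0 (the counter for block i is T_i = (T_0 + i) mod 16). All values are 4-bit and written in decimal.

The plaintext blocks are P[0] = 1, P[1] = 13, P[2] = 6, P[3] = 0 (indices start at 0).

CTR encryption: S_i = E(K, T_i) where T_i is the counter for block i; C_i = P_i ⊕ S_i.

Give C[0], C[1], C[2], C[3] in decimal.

C[0]: T = 0, S = E(K, T) = 3; 1 ⊕ 3 = 2.
C[1]: T = 1, S = E(K, T) = 4; 13 ⊕ 4 = 9.
C[2]: T = 2, S = E(K, T) = 5; 6 ⊕ 5 = 3.
C[3]: T = 3, S = E(K, T) = 6; 0 ⊕ 6 = 6.

C[0] = 2, C[1] = 9, C[2] = 3, C[3] = 6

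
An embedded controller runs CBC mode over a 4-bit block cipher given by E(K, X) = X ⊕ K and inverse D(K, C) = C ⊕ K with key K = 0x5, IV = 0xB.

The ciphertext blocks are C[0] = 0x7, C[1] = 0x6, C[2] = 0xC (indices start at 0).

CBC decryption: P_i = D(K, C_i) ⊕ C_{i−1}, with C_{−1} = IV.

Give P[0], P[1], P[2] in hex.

P[0]: D(K, 0x7) = 0x2; 0x2 ⊕ 0xB = 0x9.
P[1]: D(K, 0x6) = 0x3; 0x3 ⊕ 0x7 = 0x4.
P[2]: D(K, 0xC) = 0x9; 0x9 ⊕ 0x6 = 0xF.

P[0] = 0x9, P[1] = 0x4, P[2] = 0xF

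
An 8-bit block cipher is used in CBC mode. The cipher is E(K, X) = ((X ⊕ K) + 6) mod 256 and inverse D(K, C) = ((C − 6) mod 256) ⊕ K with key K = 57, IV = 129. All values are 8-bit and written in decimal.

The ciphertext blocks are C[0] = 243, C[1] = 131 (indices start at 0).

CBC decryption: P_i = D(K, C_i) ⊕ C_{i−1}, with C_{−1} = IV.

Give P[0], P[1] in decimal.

P[0] = 85, P[1] = 183

P[0]: D(K, 243) = 212; 212 ⊕ 129 = 85.
P[1]: D(K, 131) = 68; 68 ⊕ 243 = 183.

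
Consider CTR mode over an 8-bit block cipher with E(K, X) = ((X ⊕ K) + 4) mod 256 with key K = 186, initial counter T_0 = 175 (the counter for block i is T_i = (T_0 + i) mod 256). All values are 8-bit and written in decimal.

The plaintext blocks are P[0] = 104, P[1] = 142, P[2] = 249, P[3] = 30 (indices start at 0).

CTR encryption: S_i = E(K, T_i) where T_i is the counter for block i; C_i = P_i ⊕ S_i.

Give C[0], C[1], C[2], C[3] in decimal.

C[0]: T = 175, S = E(K, T) = 25; 104 ⊕ 25 = 113.
C[1]: T = 176, S = E(K, T) = 14; 142 ⊕ 14 = 128.
C[2]: T = 177, S = E(K, T) = 15; 249 ⊕ 15 = 246.
C[3]: T = 178, S = E(K, T) = 12; 30 ⊕ 12 = 18.

C[0] = 113, C[1] = 128, C[2] = 246, C[3] = 18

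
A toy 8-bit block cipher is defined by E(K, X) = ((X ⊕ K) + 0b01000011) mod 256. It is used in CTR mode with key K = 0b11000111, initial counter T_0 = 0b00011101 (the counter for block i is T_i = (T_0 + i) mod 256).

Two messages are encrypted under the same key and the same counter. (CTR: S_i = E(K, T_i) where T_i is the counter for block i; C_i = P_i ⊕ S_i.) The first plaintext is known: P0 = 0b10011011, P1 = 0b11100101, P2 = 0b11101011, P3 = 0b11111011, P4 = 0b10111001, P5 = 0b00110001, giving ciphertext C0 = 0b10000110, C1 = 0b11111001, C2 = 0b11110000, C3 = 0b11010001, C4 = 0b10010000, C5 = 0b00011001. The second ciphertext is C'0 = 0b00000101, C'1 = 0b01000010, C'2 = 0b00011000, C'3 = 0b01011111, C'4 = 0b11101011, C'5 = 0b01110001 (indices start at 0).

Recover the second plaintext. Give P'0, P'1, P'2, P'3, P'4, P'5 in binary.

In CTR with a reused counter, both messages share the same keystream S_i, so C_i ⊕ C'_i = P_i ⊕ P'_i and thus P'_i = P_i ⊕ C_i ⊕ C'_i.
P'0: 0b10011011 ⊕ 0b10000110 ⊕ 0b00000101 = 0b00011000.
P'1: 0b11100101 ⊕ 0b11111001 ⊕ 0b01000010 = 0b01011110.
P'2: 0b11101011 ⊕ 0b11110000 ⊕ 0b00011000 = 0b00000011.
P'3: 0b11111011 ⊕ 0b11010001 ⊕ 0b01011111 = 0b01110101.
P'4: 0b10111001 ⊕ 0b10010000 ⊕ 0b11101011 = 0b11000010.
P'5: 0b00110001 ⊕ 0b00011001 ⊕ 0b01110001 = 0b01011001.

P'0 = 0b00011000, P'1 = 0b01011110, P'2 = 0b00000011, P'3 = 0b01110101, P'4 = 0b11000010, P'5 = 0b01011001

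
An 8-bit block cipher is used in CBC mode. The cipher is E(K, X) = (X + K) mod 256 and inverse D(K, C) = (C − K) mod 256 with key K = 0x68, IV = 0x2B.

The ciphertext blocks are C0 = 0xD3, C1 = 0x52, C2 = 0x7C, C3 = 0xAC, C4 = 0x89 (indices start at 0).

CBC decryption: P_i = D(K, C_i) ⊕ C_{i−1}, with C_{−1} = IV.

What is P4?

P4: D(K, 0x89) = 0x21; 0x21 ⊕ 0xAC = 0x8D.

P4 = 0x8D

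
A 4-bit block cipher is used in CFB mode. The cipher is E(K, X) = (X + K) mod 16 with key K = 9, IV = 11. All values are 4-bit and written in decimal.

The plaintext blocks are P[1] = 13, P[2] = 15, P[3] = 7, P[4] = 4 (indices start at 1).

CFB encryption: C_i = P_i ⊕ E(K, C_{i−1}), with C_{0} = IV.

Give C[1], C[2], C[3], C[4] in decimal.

C[1] = 9, C[2] = 13, C[3] = 1, C[4] = 14

C[1]: E(K, 11) = 4; 13 ⊕ 4 = 9.
C[2]: E(K, 9) = 2; 15 ⊕ 2 = 13.
C[3]: E(K, 13) = 6; 7 ⊕ 6 = 1.
C[4]: E(K, 1) = 10; 4 ⊕ 10 = 14.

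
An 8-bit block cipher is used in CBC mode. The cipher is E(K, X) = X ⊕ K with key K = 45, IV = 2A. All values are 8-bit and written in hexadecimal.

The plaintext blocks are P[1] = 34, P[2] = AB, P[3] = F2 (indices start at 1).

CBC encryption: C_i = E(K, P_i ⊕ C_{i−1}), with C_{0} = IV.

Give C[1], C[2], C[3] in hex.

C[1] = 5B, C[2] = B5, C[3] = 02

C[1]: P[1] ⊕ 2A = 1E; E(K, 1E) = 5B.
C[2]: P[2] ⊕ 5B = F0; E(K, F0) = B5.
C[3]: P[3] ⊕ B5 = 47; E(K, 47) = 02.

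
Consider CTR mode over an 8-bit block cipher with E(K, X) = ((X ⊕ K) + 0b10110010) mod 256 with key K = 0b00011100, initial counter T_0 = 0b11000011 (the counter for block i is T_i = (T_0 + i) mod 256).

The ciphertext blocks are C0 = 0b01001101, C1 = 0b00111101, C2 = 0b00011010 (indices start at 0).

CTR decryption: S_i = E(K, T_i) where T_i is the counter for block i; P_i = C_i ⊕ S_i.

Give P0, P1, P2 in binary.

P0 = 0b11011100, P1 = 0b10110111, P2 = 0b10010001

P0: T = 0b11000011, S = E(K, T) = 0b10010001; 0b01001101 ⊕ 0b10010001 = 0b11011100.
P1: T = 0b11000100, S = E(K, T) = 0b10001010; 0b00111101 ⊕ 0b10001010 = 0b10110111.
P2: T = 0b11000101, S = E(K, T) = 0b10001011; 0b00011010 ⊕ 0b10001011 = 0b10010001.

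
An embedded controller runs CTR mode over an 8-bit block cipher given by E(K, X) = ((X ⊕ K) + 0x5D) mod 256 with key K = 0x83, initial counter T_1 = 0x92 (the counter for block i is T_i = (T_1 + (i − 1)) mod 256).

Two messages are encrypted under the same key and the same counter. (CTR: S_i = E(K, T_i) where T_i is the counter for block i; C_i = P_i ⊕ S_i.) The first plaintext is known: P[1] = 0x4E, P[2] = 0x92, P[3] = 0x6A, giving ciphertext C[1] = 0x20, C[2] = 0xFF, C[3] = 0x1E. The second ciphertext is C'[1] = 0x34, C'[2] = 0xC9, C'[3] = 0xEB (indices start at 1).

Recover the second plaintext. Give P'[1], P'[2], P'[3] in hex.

In CTR with a reused counter, both messages share the same keystream S_i, so C_i ⊕ C'_i = P_i ⊕ P'_i and thus P'_i = P_i ⊕ C_i ⊕ C'_i.
P'[1]: 0x4E ⊕ 0x20 ⊕ 0x34 = 0x5A.
P'[2]: 0x92 ⊕ 0xFF ⊕ 0xC9 = 0xA4.
P'[3]: 0x6A ⊕ 0x1E ⊕ 0xEB = 0x9F.

P'[1] = 0x5A, P'[2] = 0xA4, P'[3] = 0x9F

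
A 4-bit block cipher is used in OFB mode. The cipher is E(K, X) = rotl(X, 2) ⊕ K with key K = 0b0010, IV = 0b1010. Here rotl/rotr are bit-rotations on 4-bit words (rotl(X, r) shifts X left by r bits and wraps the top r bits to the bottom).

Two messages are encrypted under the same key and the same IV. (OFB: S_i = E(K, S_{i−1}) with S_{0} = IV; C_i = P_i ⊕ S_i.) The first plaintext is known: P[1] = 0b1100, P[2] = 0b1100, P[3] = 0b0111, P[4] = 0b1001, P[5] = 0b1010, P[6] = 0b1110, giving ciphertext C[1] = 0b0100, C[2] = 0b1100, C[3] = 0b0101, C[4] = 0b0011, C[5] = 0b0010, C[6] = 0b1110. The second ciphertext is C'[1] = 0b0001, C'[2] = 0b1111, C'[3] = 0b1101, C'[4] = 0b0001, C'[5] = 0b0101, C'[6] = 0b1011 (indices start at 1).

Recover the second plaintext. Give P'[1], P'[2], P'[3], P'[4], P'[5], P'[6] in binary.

P'[1] = 0b1001, P'[2] = 0b1111, P'[3] = 0b1111, P'[4] = 0b1011, P'[5] = 0b1101, P'[6] = 0b1011

In OFB with a reused IV, both messages share the same keystream S_i, so C_i ⊕ C'_i = P_i ⊕ P'_i and thus P'_i = P_i ⊕ C_i ⊕ C'_i.
P'[1]: 0b1100 ⊕ 0b0100 ⊕ 0b0001 = 0b1001.
P'[2]: 0b1100 ⊕ 0b1100 ⊕ 0b1111 = 0b1111.
P'[3]: 0b0111 ⊕ 0b0101 ⊕ 0b1101 = 0b1111.
P'[4]: 0b1001 ⊕ 0b0011 ⊕ 0b0001 = 0b1011.
P'[5]: 0b1010 ⊕ 0b0010 ⊕ 0b0101 = 0b1101.
P'[6]: 0b1110 ⊕ 0b1110 ⊕ 0b1011 = 0b1011.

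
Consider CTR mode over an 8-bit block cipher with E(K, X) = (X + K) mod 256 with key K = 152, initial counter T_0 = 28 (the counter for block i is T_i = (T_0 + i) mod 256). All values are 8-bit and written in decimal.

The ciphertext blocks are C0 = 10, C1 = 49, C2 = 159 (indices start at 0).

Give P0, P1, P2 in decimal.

CTR decryption: S_i = E(K, T_i) where T_i is the counter for block i; P_i = C_i ⊕ S_i.
P0: T = 28, S = E(K, T) = 180; 10 ⊕ 180 = 190.
P1: T = 29, S = E(K, T) = 181; 49 ⊕ 181 = 132.
P2: T = 30, S = E(K, T) = 182; 159 ⊕ 182 = 41.

P0 = 190, P1 = 132, P2 = 41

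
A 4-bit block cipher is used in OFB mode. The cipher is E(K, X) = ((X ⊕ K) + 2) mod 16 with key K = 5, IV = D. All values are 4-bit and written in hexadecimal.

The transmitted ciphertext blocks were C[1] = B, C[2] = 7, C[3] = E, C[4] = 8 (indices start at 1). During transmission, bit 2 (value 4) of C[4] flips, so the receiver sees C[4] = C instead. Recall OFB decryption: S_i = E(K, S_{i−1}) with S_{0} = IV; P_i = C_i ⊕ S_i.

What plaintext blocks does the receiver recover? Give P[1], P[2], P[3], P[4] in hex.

Only C[4] changed, to C. In OFB, a change in C_i flips the same bit in P_i only; the keystream is unaffected. Decrypting the received ciphertext:
P[1]: S = E(K, D) = A; B ⊕ A = 1.
P[2]: S = E(K, A) = 1; 7 ⊕ 1 = 6.
P[3]: S = E(K, 1) = 6; E ⊕ 6 = 8.
P[4]: S = E(K, 6) = 5; C ⊕ 5 = 9.
Blocks that differ from the original plaintext: P[4].

P[1] = 1, P[2] = 6, P[3] = 8, P[4] = 9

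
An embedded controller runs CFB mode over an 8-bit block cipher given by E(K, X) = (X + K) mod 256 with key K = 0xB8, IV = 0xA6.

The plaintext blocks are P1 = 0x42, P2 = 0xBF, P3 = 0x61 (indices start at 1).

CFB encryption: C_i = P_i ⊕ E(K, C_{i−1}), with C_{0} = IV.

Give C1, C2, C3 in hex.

C1: E(K, 0xA6) = 0x5E; 0x42 ⊕ 0x5E = 0x1C.
C2: E(K, 0x1C) = 0xD4; 0xBF ⊕ 0xD4 = 0x6B.
C3: E(K, 0x6B) = 0x23; 0x61 ⊕ 0x23 = 0x42.

C1 = 0x1C, C2 = 0x6B, C3 = 0x42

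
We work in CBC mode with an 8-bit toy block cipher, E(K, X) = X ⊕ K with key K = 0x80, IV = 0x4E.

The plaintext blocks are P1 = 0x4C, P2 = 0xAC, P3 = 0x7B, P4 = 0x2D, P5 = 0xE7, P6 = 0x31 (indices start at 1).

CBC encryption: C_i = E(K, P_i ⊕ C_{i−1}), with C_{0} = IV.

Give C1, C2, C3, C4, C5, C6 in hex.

C1: P1 ⊕ 0x4E = 0x02; E(K, 0x02) = 0x82.
C2: P2 ⊕ 0x82 = 0x2E; E(K, 0x2E) = 0xAE.
C3: P3 ⊕ 0xAE = 0xD5; E(K, 0xD5) = 0x55.
C4: P4 ⊕ 0x55 = 0x78; E(K, 0x78) = 0xF8.
C5: P5 ⊕ 0xF8 = 0x1F; E(K, 0x1F) = 0x9F.
C6: P6 ⊕ 0x9F = 0xAE; E(K, 0xAE) = 0x2E.

C1 = 0x82, C2 = 0xAE, C3 = 0x55, C4 = 0xF8, C5 = 0x9F, C6 = 0x2E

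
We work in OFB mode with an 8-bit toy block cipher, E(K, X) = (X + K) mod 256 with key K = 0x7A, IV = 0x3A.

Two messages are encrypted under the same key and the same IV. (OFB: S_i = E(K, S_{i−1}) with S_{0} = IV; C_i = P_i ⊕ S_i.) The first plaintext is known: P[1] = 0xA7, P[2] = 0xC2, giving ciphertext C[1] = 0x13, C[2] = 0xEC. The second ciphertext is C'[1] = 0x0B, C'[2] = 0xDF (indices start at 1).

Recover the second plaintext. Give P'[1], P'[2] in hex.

In OFB with a reused IV, both messages share the same keystream S_i, so C_i ⊕ C'_i = P_i ⊕ P'_i and thus P'_i = P_i ⊕ C_i ⊕ C'_i.
P'[1]: 0xA7 ⊕ 0x13 ⊕ 0x0B = 0xBF.
P'[2]: 0xC2 ⊕ 0xEC ⊕ 0xDF = 0xF1.

P'[1] = 0xBF, P'[2] = 0xF1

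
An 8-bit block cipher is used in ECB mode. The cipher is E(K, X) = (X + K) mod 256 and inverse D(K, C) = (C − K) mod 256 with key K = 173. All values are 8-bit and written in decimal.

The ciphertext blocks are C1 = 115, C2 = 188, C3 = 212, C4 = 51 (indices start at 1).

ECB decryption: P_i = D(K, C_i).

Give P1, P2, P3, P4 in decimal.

P1: D(K, 115) = 198.
P2: D(K, 188) = 15.
P3: D(K, 212) = 39.
P4: D(K, 51) = 134.

P1 = 198, P2 = 15, P3 = 39, P4 = 134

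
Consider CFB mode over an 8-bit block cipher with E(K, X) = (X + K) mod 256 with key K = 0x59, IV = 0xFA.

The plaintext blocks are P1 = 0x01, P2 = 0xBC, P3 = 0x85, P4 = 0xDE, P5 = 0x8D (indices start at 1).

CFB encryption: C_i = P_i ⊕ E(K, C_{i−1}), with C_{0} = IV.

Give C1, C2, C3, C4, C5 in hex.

C1: E(K, 0xFA) = 0x53; 0x01 ⊕ 0x53 = 0x52.
C2: E(K, 0x52) = 0xAB; 0xBC ⊕ 0xAB = 0x17.
C3: E(K, 0x17) = 0x70; 0x85 ⊕ 0x70 = 0xF5.
C4: E(K, 0xF5) = 0x4E; 0xDE ⊕ 0x4E = 0x90.
C5: E(K, 0x90) = 0xE9; 0x8D ⊕ 0xE9 = 0x64.

C1 = 0x52, C2 = 0x17, C3 = 0xF5, C4 = 0x90, C5 = 0x64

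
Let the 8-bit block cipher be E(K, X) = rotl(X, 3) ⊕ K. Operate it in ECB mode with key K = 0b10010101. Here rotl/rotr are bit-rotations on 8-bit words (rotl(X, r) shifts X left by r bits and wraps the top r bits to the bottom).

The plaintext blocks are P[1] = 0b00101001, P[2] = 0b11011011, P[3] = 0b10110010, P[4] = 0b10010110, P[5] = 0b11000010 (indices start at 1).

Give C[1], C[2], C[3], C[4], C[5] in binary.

C[1] = 0b11011100, C[2] = 0b01001011, C[3] = 0b00000000, C[4] = 0b00100001, C[5] = 0b10000011

ECB encryption: C_i = E(K, P_i).
C[1]: E(K, 0b00101001) = 0b11011100.
C[2]: E(K, 0b11011011) = 0b01001011.
C[3]: E(K, 0b10110010) = 0b00000000.
C[4]: E(K, 0b10010110) = 0b00100001.
C[5]: E(K, 0b11000010) = 0b10000011.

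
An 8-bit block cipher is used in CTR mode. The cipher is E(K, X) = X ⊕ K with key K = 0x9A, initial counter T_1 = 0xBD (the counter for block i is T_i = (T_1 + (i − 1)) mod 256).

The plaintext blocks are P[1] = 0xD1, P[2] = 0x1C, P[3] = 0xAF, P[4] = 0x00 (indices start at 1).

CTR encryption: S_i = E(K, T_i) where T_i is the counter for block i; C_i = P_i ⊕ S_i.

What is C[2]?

C[1]: T = 0xBD, S = E(K, T) = 0x27; 0xD1 ⊕ 0x27 = 0xF6.
C[2]: T = 0xBE, S = E(K, T) = 0x24; 0x1C ⊕ 0x24 = 0x38.

C[2] = 0x38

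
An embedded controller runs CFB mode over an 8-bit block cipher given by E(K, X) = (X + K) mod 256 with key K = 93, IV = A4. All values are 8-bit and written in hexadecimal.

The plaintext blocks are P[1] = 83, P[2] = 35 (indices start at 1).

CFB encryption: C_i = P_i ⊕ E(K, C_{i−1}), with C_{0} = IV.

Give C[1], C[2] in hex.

C[1]: E(K, A4) = 37; 83 ⊕ 37 = B4.
C[2]: E(K, B4) = 47; 35 ⊕ 47 = 72.

C[1] = B4, C[2] = 72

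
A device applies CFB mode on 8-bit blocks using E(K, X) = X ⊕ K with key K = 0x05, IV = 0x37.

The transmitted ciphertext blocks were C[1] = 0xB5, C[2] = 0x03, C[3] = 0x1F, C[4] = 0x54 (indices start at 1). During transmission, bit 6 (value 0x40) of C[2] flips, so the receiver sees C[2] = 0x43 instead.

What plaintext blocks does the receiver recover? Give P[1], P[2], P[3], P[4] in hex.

P[1] = 0x87, P[2] = 0xF3, P[3] = 0x59, P[4] = 0x4E

CFB decryption: P_i = C_i ⊕ E(K, C_{i−1}), with C_{0} = IV.
Only C[2] changed, to 0x43. In CFB, a change in C_i flips the same bit in P_i and garbles P_{i+1}. Decrypting the received ciphertext:
P[1]: E(K, 0x37) = 0x32; 0xB5 ⊕ 0x32 = 0x87.
P[2]: E(K, 0xB5) = 0xB0; 0x43 ⊕ 0xB0 = 0xF3.
P[3]: E(K, 0x43) = 0x46; 0x1F ⊕ 0x46 = 0x59.
P[4]: E(K, 0x1F) = 0x1A; 0x54 ⊕ 0x1A = 0x4E.
Blocks that differ from the original plaintext: P[2], P[3].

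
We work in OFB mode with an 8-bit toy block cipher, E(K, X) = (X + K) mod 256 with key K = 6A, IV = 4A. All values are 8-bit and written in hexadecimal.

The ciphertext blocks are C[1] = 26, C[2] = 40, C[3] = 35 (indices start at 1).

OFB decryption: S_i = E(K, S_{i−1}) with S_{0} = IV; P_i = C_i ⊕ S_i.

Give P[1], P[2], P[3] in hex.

P[1] = 92, P[2] = 5E, P[3] = BD

P[1]: S = E(K, 4A) = B4; 26 ⊕ B4 = 92.
P[2]: S = E(K, B4) = 1E; 40 ⊕ 1E = 5E.
P[3]: S = E(K, 1E) = 88; 35 ⊕ 88 = BD.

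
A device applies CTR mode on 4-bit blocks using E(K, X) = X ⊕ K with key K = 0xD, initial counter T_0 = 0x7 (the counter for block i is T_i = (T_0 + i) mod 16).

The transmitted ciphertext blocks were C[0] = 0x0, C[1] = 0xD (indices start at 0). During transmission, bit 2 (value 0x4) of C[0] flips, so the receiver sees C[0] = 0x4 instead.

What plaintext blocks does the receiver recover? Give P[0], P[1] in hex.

P[0] = 0xE, P[1] = 0x8

CTR decryption: S_i = E(K, T_i) where T_i is the counter for block i; P_i = C_i ⊕ S_i.
Only C[0] changed, to 0x4. In CTR, a change in C_i flips the same bit in P_i only; the keystream is unaffected. Decrypting the received ciphertext:
P[0]: T = 0x7, S = E(K, T) = 0xA; 0x4 ⊕ 0xA = 0xE.
P[1]: T = 0x8, S = E(K, T) = 0x5; 0xD ⊕ 0x5 = 0x8.
Blocks that differ from the original plaintext: P[0].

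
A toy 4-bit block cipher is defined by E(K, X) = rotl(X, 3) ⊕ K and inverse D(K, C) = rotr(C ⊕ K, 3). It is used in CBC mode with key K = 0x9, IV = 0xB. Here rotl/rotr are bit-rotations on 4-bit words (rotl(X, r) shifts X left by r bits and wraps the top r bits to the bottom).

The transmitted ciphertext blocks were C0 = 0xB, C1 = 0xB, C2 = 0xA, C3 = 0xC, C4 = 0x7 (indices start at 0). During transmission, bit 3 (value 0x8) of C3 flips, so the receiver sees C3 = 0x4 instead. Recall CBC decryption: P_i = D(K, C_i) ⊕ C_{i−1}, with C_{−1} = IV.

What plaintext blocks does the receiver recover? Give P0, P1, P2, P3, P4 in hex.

P0 = 0xF, P1 = 0xF, P2 = 0xD, P3 = 0x1, P4 = 0x9

Only C3 changed, to 0x4. In CBC, a change in C_i garbles P_i and flips the same bit in P_{i+1}. Decrypting the received ciphertext:
P0: D(K, 0xB) = 0x4; 0x4 ⊕ 0xB = 0xF.
P1: D(K, 0xB) = 0x4; 0x4 ⊕ 0xB = 0xF.
P2: D(K, 0xA) = 0x6; 0x6 ⊕ 0xB = 0xD.
P3: D(K, 0x4) = 0xB; 0xB ⊕ 0xA = 0x1.
P4: D(K, 0x7) = 0xD; 0xD ⊕ 0x4 = 0x9.
Blocks that differ from the original plaintext: P3, P4.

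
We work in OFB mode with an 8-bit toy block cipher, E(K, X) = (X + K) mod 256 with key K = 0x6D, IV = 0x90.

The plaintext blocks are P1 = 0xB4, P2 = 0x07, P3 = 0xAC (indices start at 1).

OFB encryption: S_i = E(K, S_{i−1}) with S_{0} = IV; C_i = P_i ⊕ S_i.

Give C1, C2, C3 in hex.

C1: S = E(K, 0x90) = 0xFD; 0xB4 ⊕ 0xFD = 0x49.
C2: S = E(K, 0xFD) = 0x6A; 0x07 ⊕ 0x6A = 0x6D.
C3: S = E(K, 0x6A) = 0xD7; 0xAC ⊕ 0xD7 = 0x7B.

C1 = 0x49, C2 = 0x6D, C3 = 0x7B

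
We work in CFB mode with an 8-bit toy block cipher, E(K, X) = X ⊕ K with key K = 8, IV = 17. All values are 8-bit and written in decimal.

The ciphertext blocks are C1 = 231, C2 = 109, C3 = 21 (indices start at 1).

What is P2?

CFB decryption: P_i = C_i ⊕ E(K, C_{i−1}), with C_{0} = IV.
P2: E(K, 231) = 239; 109 ⊕ 239 = 130.

P2 = 130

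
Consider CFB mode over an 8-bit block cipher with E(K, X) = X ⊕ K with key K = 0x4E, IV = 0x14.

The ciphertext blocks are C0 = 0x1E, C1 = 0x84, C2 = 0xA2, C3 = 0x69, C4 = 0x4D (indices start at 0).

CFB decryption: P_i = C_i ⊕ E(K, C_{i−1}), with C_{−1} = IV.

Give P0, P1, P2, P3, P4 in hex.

P0 = 0x44, P1 = 0xD4, P2 = 0x68, P3 = 0x85, P4 = 0x6A

P0: E(K, 0x14) = 0x5A; 0x1E ⊕ 0x5A = 0x44.
P1: E(K, 0x1E) = 0x50; 0x84 ⊕ 0x50 = 0xD4.
P2: E(K, 0x84) = 0xCA; 0xA2 ⊕ 0xCA = 0x68.
P3: E(K, 0xA2) = 0xEC; 0x69 ⊕ 0xEC = 0x85.
P4: E(K, 0x69) = 0x27; 0x4D ⊕ 0x27 = 0x6A.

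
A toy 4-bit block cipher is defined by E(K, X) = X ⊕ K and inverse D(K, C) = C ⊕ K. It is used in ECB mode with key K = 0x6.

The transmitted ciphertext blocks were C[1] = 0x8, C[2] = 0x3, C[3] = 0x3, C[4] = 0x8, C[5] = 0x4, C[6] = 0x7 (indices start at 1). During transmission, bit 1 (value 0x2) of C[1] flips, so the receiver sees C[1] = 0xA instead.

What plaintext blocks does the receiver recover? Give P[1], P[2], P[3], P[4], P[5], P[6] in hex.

P[1] = 0xC, P[2] = 0x5, P[3] = 0x5, P[4] = 0xE, P[5] = 0x2, P[6] = 0x1

ECB decryption: P_i = D(K, C_i).
Only C[1] changed, to 0xA. In ECB, a change in C_i affects only P_i. Decrypting the received ciphertext:
P[1]: D(K, 0xA) = 0xC.
P[2]: D(K, 0x3) = 0x5.
P[3]: D(K, 0x3) = 0x5.
P[4]: D(K, 0x8) = 0xE.
P[5]: D(K, 0x4) = 0x2.
P[6]: D(K, 0x7) = 0x1.
Blocks that differ from the original plaintext: P[1].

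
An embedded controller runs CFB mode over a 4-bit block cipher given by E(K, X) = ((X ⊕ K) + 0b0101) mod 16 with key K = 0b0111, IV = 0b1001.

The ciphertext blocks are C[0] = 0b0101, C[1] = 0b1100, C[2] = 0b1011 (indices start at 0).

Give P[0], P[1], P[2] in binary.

P[0] = 0b0110, P[1] = 0b1011, P[2] = 0b1011

CFB decryption: P_i = C_i ⊕ E(K, C_{i−1}), with C_{−1} = IV.
P[0]: E(K, 0b1001) = 0b0011; 0b0101 ⊕ 0b0011 = 0b0110.
P[1]: E(K, 0b0101) = 0b0111; 0b1100 ⊕ 0b0111 = 0b1011.
P[2]: E(K, 0b1100) = 0b0000; 0b1011 ⊕ 0b0000 = 0b1011.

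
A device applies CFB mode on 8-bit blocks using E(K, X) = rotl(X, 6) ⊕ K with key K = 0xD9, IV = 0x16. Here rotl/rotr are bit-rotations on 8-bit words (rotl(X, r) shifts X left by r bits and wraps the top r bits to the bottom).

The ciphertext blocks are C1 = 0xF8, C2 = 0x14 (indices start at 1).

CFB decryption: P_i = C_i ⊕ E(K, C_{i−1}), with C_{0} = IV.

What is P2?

P2 = 0xF3

P2: E(K, 0xF8) = 0xE7; 0x14 ⊕ 0xE7 = 0xF3.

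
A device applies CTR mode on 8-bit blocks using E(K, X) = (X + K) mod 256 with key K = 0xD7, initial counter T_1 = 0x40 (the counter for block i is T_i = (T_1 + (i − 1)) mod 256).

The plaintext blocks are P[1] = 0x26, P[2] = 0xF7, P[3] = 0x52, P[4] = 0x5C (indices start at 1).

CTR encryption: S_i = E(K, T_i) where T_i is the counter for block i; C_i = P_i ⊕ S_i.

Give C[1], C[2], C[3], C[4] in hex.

C[1] = 0x31, C[2] = 0xEF, C[3] = 0x4B, C[4] = 0x46

C[1]: T = 0x40, S = E(K, T) = 0x17; 0x26 ⊕ 0x17 = 0x31.
C[2]: T = 0x41, S = E(K, T) = 0x18; 0xF7 ⊕ 0x18 = 0xEF.
C[3]: T = 0x42, S = E(K, T) = 0x19; 0x52 ⊕ 0x19 = 0x4B.
C[4]: T = 0x43, S = E(K, T) = 0x1A; 0x5C ⊕ 0x1A = 0x46.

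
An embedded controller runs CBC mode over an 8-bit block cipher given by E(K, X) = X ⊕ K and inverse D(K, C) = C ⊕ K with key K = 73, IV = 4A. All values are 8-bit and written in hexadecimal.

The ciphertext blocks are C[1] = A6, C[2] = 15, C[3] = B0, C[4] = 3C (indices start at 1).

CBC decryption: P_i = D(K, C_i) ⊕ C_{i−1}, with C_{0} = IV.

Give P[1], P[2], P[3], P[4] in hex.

P[1]: D(K, A6) = D5; D5 ⊕ 4A = 9F.
P[2]: D(K, 15) = 66; 66 ⊕ A6 = C0.
P[3]: D(K, B0) = C3; C3 ⊕ 15 = D6.
P[4]: D(K, 3C) = 4F; 4F ⊕ B0 = FF.

P[1] = 9F, P[2] = C0, P[3] = D6, P[4] = FF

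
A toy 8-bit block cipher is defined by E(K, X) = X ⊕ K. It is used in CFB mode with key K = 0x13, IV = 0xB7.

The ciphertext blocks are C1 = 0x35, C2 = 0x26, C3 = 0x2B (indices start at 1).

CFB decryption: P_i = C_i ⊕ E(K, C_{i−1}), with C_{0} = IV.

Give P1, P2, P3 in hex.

P1: E(K, 0xB7) = 0xA4; 0x35 ⊕ 0xA4 = 0x91.
P2: E(K, 0x35) = 0x26; 0x26 ⊕ 0x26 = 0x00.
P3: E(K, 0x26) = 0x35; 0x2B ⊕ 0x35 = 0x1E.

P1 = 0x91, P2 = 0x00, P3 = 0x1E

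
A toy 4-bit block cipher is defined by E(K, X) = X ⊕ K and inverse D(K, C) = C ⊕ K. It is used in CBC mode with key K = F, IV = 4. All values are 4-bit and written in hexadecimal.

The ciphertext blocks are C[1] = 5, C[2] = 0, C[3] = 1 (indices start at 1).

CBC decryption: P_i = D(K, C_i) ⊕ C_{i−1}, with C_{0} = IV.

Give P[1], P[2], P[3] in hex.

P[1]: D(K, 5) = A; A ⊕ 4 = E.
P[2]: D(K, 0) = F; F ⊕ 5 = A.
P[3]: D(K, 1) = E; E ⊕ 0 = E.

P[1] = E, P[2] = A, P[3] = E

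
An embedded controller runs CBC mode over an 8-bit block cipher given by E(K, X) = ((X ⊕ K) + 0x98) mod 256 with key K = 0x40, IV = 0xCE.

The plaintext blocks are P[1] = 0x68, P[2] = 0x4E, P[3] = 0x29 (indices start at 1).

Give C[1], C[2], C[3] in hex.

C[1] = 0x7E, C[2] = 0x08, C[3] = 0xF9

CBC encryption: C_i = E(K, P_i ⊕ C_{i−1}), with C_{0} = IV.
C[1]: P[1] ⊕ 0xCE = 0xA6; E(K, 0xA6) = 0x7E.
C[2]: P[2] ⊕ 0x7E = 0x30; E(K, 0x30) = 0x08.
C[3]: P[3] ⊕ 0x08 = 0x21; E(K, 0x21) = 0xF9.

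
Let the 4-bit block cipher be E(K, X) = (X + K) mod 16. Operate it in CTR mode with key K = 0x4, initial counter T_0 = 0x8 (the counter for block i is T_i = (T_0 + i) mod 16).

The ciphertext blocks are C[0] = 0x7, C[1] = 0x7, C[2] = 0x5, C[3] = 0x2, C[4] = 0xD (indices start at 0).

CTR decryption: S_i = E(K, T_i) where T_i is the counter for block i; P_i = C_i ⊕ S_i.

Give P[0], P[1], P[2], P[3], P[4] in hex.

P[0]: T = 0x8, S = E(K, T) = 0xC; 0x7 ⊕ 0xC = 0xB.
P[1]: T = 0x9, S = E(K, T) = 0xD; 0x7 ⊕ 0xD = 0xA.
P[2]: T = 0xA, S = E(K, T) = 0xE; 0x5 ⊕ 0xE = 0xB.
P[3]: T = 0xB, S = E(K, T) = 0xF; 0x2 ⊕ 0xF = 0xD.
P[4]: T = 0xC, S = E(K, T) = 0x0; 0xD ⊕ 0x0 = 0xD.

P[0] = 0xB, P[1] = 0xA, P[2] = 0xB, P[3] = 0xD, P[4] = 0xD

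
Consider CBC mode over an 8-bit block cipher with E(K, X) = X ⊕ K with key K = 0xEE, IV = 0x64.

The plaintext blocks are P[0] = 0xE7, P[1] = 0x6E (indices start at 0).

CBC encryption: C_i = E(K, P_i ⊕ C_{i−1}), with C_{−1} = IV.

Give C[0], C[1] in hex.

C[0] = 0x6D, C[1] = 0xED

C[0]: P[0] ⊕ 0x64 = 0x83; E(K, 0x83) = 0x6D.
C[1]: P[1] ⊕ 0x6D = 0x03; E(K, 0x03) = 0xED.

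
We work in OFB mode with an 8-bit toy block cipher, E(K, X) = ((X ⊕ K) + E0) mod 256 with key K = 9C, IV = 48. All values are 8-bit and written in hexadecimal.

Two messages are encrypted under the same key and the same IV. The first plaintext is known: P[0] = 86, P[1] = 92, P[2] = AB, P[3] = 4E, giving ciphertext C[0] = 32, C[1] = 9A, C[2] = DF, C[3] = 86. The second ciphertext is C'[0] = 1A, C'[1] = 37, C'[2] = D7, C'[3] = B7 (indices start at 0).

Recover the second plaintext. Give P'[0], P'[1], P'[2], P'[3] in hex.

In OFB with a reused IV, both messages share the same keystream S_i, so C_i ⊕ C'_i = P_i ⊕ P'_i and thus P'_i = P_i ⊕ C_i ⊕ C'_i.
P'[0]: 86 ⊕ 32 ⊕ 1A = AE.
P'[1]: 92 ⊕ 9A ⊕ 37 = 3F.
P'[2]: AB ⊕ DF ⊕ D7 = A3.
P'[3]: 4E ⊕ 86 ⊕ B7 = 7F.

P'[0] = AE, P'[1] = 3F, P'[2] = A3, P'[3] = 7F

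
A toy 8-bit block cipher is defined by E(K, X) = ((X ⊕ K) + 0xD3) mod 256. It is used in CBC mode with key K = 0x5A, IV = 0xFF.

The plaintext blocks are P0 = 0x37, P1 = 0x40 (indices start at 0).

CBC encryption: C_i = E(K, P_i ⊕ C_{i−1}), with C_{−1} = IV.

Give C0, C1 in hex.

C0 = 0x65, C1 = 0x52

C0: P0 ⊕ 0xFF = 0xC8; E(K, 0xC8) = 0x65.
C1: P1 ⊕ 0x65 = 0x25; E(K, 0x25) = 0x52.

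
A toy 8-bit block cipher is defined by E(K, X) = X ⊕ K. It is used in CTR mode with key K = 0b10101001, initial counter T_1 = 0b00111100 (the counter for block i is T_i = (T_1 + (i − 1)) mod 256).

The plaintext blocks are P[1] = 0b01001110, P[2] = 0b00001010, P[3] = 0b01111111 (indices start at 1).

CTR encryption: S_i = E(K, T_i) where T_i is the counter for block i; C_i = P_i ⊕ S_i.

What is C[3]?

C[1]: T = 0b00111100, S = E(K, T) = 0b10010101; 0b01001110 ⊕ 0b10010101 = 0b11011011.
C[2]: T = 0b00111101, S = E(K, T) = 0b10010100; 0b00001010 ⊕ 0b10010100 = 0b10011110.
C[3]: T = 0b00111110, S = E(K, T) = 0b10010111; 0b01111111 ⊕ 0b10010111 = 0b11101000.

C[3] = 0b11101000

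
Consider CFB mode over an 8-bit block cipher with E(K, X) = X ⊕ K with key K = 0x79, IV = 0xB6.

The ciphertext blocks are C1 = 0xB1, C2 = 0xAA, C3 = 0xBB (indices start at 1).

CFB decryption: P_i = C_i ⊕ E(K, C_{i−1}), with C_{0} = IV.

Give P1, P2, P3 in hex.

P1 = 0x7E, P2 = 0x62, P3 = 0x68

P1: E(K, 0xB6) = 0xCF; 0xB1 ⊕ 0xCF = 0x7E.
P2: E(K, 0xB1) = 0xC8; 0xAA ⊕ 0xC8 = 0x62.
P3: E(K, 0xAA) = 0xD3; 0xBB ⊕ 0xD3 = 0x68.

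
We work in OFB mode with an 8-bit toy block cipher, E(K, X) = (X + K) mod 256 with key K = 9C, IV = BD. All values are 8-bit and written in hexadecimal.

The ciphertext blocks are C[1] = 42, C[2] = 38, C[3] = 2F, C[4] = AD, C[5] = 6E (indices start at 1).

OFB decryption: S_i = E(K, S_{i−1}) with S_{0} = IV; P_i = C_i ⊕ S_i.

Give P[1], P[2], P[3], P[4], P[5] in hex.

P[1] = 1B, P[2] = CD, P[3] = BE, P[4] = 80, P[5] = A7

P[1]: S = E(K, BD) = 59; 42 ⊕ 59 = 1B.
P[2]: S = E(K, 59) = F5; 38 ⊕ F5 = CD.
P[3]: S = E(K, F5) = 91; 2F ⊕ 91 = BE.
P[4]: S = E(K, 91) = 2D; AD ⊕ 2D = 80.
P[5]: S = E(K, 2D) = C9; 6E ⊕ C9 = A7.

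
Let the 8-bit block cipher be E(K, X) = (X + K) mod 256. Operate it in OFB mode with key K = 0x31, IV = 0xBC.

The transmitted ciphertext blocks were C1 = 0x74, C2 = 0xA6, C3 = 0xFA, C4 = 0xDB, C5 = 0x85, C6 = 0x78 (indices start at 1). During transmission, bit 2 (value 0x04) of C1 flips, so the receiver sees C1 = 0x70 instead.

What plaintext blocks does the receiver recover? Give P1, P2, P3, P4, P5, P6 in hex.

P1 = 0x9D, P2 = 0xB8, P3 = 0xB5, P4 = 0x5B, P5 = 0x34, P6 = 0x9A

OFB decryption: S_i = E(K, S_{i−1}) with S_{0} = IV; P_i = C_i ⊕ S_i.
Only C1 changed, to 0x70. In OFB, a change in C_i flips the same bit in P_i only; the keystream is unaffected. Decrypting the received ciphertext:
P1: S = E(K, 0xBC) = 0xED; 0x70 ⊕ 0xED = 0x9D.
P2: S = E(K, 0xED) = 0x1E; 0xA6 ⊕ 0x1E = 0xB8.
P3: S = E(K, 0x1E) = 0x4F; 0xFA ⊕ 0x4F = 0xB5.
P4: S = E(K, 0x4F) = 0x80; 0xDB ⊕ 0x80 = 0x5B.
P5: S = E(K, 0x80) = 0xB1; 0x85 ⊕ 0xB1 = 0x34.
P6: S = E(K, 0xB1) = 0xE2; 0x78 ⊕ 0xE2 = 0x9A.
Blocks that differ from the original plaintext: P1.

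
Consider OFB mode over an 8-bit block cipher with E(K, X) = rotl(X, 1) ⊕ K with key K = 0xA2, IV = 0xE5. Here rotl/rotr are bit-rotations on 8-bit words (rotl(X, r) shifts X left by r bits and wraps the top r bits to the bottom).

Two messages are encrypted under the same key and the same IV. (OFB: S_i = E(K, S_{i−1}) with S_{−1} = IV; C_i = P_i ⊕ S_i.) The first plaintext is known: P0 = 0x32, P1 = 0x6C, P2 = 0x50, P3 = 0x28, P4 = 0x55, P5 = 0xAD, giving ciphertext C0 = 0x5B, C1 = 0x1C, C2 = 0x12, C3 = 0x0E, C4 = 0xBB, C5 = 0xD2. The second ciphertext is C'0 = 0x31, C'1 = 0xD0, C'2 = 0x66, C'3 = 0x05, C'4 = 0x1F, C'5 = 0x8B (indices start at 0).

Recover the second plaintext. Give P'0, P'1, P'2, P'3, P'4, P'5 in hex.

P'0 = 0x58, P'1 = 0xA0, P'2 = 0x24, P'3 = 0x23, P'4 = 0xF1, P'5 = 0xF4

In OFB with a reused IV, both messages share the same keystream S_i, so C_i ⊕ C'_i = P_i ⊕ P'_i and thus P'_i = P_i ⊕ C_i ⊕ C'_i.
P'0: 0x32 ⊕ 0x5B ⊕ 0x31 = 0x58.
P'1: 0x6C ⊕ 0x1C ⊕ 0xD0 = 0xA0.
P'2: 0x50 ⊕ 0x12 ⊕ 0x66 = 0x24.
P'3: 0x28 ⊕ 0x0E ⊕ 0x05 = 0x23.
P'4: 0x55 ⊕ 0xBB ⊕ 0x1F = 0xF1.
P'5: 0xAD ⊕ 0xD2 ⊕ 0x8B = 0xF4.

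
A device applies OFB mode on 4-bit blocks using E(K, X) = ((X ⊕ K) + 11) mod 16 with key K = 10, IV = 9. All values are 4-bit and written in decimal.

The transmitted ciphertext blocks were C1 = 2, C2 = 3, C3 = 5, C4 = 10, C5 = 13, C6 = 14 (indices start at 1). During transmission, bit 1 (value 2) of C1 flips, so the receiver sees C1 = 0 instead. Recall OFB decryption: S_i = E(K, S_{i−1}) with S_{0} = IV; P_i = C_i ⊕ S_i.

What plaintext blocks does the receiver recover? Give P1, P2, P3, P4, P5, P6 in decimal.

P1 = 14, P2 = 12, P3 = 5, P4 = 15, P5 = 7, P6 = 5

Only C1 changed, to 0. In OFB, a change in C_i flips the same bit in P_i only; the keystream is unaffected. Decrypting the received ciphertext:
P1: S = E(K, 9) = 14; 0 ⊕ 14 = 14.
P2: S = E(K, 14) = 15; 3 ⊕ 15 = 12.
P3: S = E(K, 15) = 0; 5 ⊕ 0 = 5.
P4: S = E(K, 0) = 5; 10 ⊕ 5 = 15.
P5: S = E(K, 5) = 10; 13 ⊕ 10 = 7.
P6: S = E(K, 10) = 11; 14 ⊕ 11 = 5.
Blocks that differ from the original plaintext: P1.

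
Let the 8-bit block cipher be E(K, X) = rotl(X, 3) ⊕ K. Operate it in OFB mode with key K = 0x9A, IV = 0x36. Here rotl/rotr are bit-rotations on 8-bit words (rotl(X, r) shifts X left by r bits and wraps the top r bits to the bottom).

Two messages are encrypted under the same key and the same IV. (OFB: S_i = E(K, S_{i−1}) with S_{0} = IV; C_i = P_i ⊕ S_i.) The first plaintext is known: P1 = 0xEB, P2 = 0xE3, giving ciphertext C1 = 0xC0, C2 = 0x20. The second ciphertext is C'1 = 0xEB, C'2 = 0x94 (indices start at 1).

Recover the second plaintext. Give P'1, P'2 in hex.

In OFB with a reused IV, both messages share the same keystream S_i, so C_i ⊕ C'_i = P_i ⊕ P'_i and thus P'_i = P_i ⊕ C_i ⊕ C'_i.
P'1: 0xEB ⊕ 0xC0 ⊕ 0xEB = 0xC0.
P'2: 0xE3 ⊕ 0x20 ⊕ 0x94 = 0x57.

P'1 = 0xC0, P'2 = 0x57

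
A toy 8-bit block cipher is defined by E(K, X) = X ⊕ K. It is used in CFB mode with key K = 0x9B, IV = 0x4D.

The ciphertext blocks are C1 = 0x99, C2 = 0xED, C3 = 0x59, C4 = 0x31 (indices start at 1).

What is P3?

CFB decryption: P_i = C_i ⊕ E(K, C_{i−1}), with C_{0} = IV.
P3: E(K, 0xED) = 0x76; 0x59 ⊕ 0x76 = 0x2F.

P3 = 0x2F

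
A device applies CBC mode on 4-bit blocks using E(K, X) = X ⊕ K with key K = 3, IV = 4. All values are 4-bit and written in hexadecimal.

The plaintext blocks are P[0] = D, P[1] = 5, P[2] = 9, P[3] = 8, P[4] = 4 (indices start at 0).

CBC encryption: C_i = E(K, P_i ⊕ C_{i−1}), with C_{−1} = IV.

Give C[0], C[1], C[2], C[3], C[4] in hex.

C[0]: P[0] ⊕ 4 = 9; E(K, 9) = A.
C[1]: P[1] ⊕ A = F; E(K, F) = C.
C[2]: P[2] ⊕ C = 5; E(K, 5) = 6.
C[3]: P[3] ⊕ 6 = E; E(K, E) = D.
C[4]: P[4] ⊕ D = 9; E(K, 9) = A.

C[0] = A, C[1] = C, C[2] = 6, C[3] = D, C[4] = A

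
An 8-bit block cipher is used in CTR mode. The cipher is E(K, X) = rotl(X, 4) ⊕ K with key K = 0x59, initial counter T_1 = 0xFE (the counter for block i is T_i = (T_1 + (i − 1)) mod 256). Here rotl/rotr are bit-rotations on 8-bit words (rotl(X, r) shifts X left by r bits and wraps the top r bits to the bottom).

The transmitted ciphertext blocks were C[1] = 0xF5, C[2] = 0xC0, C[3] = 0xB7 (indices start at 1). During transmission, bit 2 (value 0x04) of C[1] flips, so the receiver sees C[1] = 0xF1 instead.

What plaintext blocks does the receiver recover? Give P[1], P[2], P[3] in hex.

P[1] = 0x47, P[2] = 0x66, P[3] = 0xEE

CTR decryption: S_i = E(K, T_i) where T_i is the counter for block i; P_i = C_i ⊕ S_i.
Only C[1] changed, to 0xF1. In CTR, a change in C_i flips the same bit in P_i only; the keystream is unaffected. Decrypting the received ciphertext:
P[1]: T = 0xFE, S = E(K, T) = 0xB6; 0xF1 ⊕ 0xB6 = 0x47.
P[2]: T = 0xFF, S = E(K, T) = 0xA6; 0xC0 ⊕ 0xA6 = 0x66.
P[3]: T = 0x00, S = E(K, T) = 0x59; 0xB7 ⊕ 0x59 = 0xEE.
Blocks that differ from the original plaintext: P[1].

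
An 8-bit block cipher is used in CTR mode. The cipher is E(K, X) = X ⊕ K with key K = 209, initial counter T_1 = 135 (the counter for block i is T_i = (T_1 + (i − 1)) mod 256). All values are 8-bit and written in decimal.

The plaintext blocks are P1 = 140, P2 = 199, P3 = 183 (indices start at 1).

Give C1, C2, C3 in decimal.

C1 = 218, C2 = 158, C3 = 239

CTR encryption: S_i = E(K, T_i) where T_i is the counter for block i; C_i = P_i ⊕ S_i.
C1: T = 135, S = E(K, T) = 86; 140 ⊕ 86 = 218.
C2: T = 136, S = E(K, T) = 89; 199 ⊕ 89 = 158.
C3: T = 137, S = E(K, T) = 88; 183 ⊕ 88 = 239.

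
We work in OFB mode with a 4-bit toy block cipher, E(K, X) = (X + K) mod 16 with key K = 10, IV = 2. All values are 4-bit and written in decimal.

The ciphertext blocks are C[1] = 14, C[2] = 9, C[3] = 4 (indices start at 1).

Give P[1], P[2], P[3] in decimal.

OFB decryption: S_i = E(K, S_{i−1}) with S_{0} = IV; P_i = C_i ⊕ S_i.
P[1]: S = E(K, 2) = 12; 14 ⊕ 12 = 2.
P[2]: S = E(K, 12) = 6; 9 ⊕ 6 = 15.
P[3]: S = E(K, 6) = 0; 4 ⊕ 0 = 4.

P[1] = 2, P[2] = 15, P[3] = 4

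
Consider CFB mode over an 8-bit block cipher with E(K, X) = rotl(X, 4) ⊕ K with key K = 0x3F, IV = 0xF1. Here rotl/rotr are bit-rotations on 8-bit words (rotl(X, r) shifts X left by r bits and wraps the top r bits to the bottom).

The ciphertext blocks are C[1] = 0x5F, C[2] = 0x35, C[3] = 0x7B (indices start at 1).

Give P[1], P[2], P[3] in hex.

P[1] = 0x7F, P[2] = 0xFF, P[3] = 0x17

CFB decryption: P_i = C_i ⊕ E(K, C_{i−1}), with C_{0} = IV.
P[1]: E(K, 0xF1) = 0x20; 0x5F ⊕ 0x20 = 0x7F.
P[2]: E(K, 0x5F) = 0xCA; 0x35 ⊕ 0xCA = 0xFF.
P[3]: E(K, 0x35) = 0x6C; 0x7B ⊕ 0x6C = 0x17.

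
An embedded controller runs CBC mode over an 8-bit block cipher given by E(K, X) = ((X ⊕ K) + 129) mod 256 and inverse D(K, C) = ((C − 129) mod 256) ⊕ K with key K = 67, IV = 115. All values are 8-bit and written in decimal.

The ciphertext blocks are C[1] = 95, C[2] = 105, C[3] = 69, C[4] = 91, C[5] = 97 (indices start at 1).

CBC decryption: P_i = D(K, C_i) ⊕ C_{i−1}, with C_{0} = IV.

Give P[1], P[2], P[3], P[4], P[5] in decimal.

P[1]: D(K, 95) = 157; 157 ⊕ 115 = 238.
P[2]: D(K, 105) = 171; 171 ⊕ 95 = 244.
P[3]: D(K, 69) = 135; 135 ⊕ 105 = 238.
P[4]: D(K, 91) = 153; 153 ⊕ 69 = 220.
P[5]: D(K, 97) = 163; 163 ⊕ 91 = 248.

P[1] = 238, P[2] = 244, P[3] = 238, P[4] = 220, P[5] = 248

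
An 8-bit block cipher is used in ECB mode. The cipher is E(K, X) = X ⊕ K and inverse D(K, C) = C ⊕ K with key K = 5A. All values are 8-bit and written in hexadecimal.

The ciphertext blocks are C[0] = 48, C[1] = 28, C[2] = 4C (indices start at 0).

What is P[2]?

ECB decryption: P_i = D(K, C_i).
P[2]: D(K, 4C) = 16.

P[2] = 16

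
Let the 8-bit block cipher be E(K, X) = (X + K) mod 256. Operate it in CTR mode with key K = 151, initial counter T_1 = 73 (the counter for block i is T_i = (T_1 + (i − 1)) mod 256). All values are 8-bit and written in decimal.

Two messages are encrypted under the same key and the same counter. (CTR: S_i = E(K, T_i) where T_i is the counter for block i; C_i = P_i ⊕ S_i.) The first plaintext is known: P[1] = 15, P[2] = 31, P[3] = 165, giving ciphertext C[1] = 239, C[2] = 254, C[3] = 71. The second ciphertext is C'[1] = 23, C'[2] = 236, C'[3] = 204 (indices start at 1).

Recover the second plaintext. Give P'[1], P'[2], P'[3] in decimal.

In CTR with a reused counter, both messages share the same keystream S_i, so C_i ⊕ C'_i = P_i ⊕ P'_i and thus P'_i = P_i ⊕ C_i ⊕ C'_i.
P'[1]: 15 ⊕ 239 ⊕ 23 = 247.
P'[2]: 31 ⊕ 254 ⊕ 236 = 13.
P'[3]: 165 ⊕ 71 ⊕ 204 = 46.

P'[1] = 247, P'[2] = 13, P'[3] = 46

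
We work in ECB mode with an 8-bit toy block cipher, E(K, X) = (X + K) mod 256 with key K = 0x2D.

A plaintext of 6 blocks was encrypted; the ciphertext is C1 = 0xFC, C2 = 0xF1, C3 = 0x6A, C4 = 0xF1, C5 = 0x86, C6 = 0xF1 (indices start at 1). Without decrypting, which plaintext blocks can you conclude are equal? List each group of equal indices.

ECB encrypts each block independently with the same key, so equal ciphertext blocks imply equal plaintext blocks.
C2 = C4 = C6 = 0xF1, so P2 = P4 = P6.

P2 = P4 = P6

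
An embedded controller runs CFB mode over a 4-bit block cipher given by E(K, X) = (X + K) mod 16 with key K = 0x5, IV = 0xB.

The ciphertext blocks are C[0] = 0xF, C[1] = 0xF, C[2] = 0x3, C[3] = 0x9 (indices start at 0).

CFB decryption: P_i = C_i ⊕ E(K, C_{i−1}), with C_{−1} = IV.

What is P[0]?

P[0] = 0xF

P[0]: E(K, 0xB) = 0x0; 0xF ⊕ 0x0 = 0xF.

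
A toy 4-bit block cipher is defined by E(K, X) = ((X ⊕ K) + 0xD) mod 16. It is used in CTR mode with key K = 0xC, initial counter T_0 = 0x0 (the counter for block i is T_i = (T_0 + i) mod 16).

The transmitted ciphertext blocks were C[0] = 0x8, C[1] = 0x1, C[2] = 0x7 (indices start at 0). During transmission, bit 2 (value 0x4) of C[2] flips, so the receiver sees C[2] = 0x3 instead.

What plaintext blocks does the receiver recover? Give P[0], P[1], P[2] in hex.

P[0] = 0x1, P[1] = 0xB, P[2] = 0x8

CTR decryption: S_i = E(K, T_i) where T_i is the counter for block i; P_i = C_i ⊕ S_i.
Only C[2] changed, to 0x3. In CTR, a change in C_i flips the same bit in P_i only; the keystream is unaffected. Decrypting the received ciphertext:
P[0]: T = 0x0, S = E(K, T) = 0x9; 0x8 ⊕ 0x9 = 0x1.
P[1]: T = 0x1, S = E(K, T) = 0xA; 0x1 ⊕ 0xA = 0xB.
P[2]: T = 0x2, S = E(K, T) = 0xB; 0x3 ⊕ 0xB = 0x8.
Blocks that differ from the original plaintext: P[2].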